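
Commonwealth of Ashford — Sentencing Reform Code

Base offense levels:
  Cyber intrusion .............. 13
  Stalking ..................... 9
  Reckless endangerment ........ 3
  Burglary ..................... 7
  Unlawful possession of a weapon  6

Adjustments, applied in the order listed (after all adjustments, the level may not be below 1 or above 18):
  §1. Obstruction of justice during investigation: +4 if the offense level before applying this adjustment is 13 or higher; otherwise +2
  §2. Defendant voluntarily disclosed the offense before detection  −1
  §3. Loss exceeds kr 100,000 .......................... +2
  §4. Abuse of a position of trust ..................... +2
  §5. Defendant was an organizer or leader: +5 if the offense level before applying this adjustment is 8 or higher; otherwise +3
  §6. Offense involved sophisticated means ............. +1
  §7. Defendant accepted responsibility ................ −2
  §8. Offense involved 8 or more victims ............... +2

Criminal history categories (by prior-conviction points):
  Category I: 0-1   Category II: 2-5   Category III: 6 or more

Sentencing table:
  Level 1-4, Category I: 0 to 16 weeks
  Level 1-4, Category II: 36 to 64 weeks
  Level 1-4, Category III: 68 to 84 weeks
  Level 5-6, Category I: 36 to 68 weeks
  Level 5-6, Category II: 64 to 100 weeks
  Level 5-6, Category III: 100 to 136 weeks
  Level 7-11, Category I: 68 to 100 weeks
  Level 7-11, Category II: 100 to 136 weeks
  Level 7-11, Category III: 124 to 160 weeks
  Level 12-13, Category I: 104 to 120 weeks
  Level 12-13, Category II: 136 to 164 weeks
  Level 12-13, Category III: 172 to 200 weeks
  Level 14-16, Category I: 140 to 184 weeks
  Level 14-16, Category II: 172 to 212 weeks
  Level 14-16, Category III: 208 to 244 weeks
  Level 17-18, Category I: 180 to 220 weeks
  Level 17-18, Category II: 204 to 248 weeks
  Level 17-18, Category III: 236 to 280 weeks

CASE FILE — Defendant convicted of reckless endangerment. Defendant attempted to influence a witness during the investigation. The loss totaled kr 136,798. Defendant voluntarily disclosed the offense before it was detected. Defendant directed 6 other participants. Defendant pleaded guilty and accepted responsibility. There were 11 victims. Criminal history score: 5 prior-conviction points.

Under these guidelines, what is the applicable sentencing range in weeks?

100-136 weeks

Base offense level for reckless endangerment: 3.
§1 applies (level before this adjustment is 3 < 13, so +2): 3 + 2 = 5.
§2 applies: 5 − 1 = 4.
§3 applies: 4 + 2 = 6.
§4 does not apply.
§5 applies (level before this adjustment is 6 < 8, so +3): 6 + 3 = 9.
§6 does not apply.
§7 applies: 9 − 2 = 7.
§8 applies: 7 + 2 = 9.
Final offense level: 9.
Criminal history: 5 prior points → Category II (2-5).
Level 9 falls in the 7-11 band.
Grid: Level 7-11 × Category II = 100-136 weeks.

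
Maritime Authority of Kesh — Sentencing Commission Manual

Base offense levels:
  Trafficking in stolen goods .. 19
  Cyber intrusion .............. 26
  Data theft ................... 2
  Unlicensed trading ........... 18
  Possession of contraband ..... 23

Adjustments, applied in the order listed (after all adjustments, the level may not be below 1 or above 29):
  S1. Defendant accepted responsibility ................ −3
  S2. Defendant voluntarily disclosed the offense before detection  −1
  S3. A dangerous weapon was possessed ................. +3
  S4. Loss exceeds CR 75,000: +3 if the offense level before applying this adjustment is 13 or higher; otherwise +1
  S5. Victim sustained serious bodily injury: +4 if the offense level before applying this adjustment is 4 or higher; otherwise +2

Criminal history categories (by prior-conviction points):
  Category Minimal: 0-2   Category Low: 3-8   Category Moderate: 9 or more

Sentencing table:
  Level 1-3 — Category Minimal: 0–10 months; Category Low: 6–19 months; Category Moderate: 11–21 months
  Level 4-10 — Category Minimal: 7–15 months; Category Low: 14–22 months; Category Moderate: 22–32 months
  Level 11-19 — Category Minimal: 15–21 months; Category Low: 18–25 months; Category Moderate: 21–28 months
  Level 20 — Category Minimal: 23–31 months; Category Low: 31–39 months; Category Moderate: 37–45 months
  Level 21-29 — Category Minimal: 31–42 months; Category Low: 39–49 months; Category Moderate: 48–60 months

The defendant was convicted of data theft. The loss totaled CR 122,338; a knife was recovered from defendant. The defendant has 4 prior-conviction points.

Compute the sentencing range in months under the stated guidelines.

14-22 months

Base offense level for data theft: 2.
S2 does not apply.
S3 applies: 2 + 3 = 5.
S4 applies (level before this adjustment is 5 < 13, so +1): 5 + 1 = 6.
Final offense level: 6.
Criminal history: 4 prior points → Category Low (3-8).
Level 6 falls in the 4-10 band.
Grid: Level 4-10 × Category Low = 14-22 months.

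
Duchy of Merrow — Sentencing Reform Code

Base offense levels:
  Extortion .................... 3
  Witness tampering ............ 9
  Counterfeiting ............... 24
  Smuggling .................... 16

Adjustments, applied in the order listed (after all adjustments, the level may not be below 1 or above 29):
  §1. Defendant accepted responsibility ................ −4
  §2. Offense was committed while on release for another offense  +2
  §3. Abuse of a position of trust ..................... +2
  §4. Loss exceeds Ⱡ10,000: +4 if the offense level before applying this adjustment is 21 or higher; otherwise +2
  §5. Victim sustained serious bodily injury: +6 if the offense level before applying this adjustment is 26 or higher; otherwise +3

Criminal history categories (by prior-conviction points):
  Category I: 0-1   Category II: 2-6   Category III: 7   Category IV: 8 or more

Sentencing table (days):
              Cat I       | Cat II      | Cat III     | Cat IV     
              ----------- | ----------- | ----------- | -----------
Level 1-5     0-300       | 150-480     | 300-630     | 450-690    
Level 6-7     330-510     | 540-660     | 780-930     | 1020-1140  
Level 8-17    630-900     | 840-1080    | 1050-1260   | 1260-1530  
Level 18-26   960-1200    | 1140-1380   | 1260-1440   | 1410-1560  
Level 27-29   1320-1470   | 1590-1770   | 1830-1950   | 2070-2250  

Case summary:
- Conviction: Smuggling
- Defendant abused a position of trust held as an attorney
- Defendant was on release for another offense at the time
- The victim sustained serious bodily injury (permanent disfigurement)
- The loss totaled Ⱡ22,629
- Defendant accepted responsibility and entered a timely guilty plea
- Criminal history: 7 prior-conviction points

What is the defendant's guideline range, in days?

Base offense level for smuggling: 16.
§1 applies: 16 − 4 = 12.
§2 applies: 12 + 2 = 14.
§3 applies: 14 + 2 = 16.
§4 applies (level before this adjustment is 16 < 21, so +2): 16 + 2 = 18.
§5 applies (level before this adjustment is 18 < 26, so +3): 18 + 3 = 21.
Final offense level: 21.
Criminal history: 7 prior points → Category III (7).
Level 21 falls in the 18-26 band.
Grid: Level 18-26 × Category III = 1260-1440 days.

1260-1440 days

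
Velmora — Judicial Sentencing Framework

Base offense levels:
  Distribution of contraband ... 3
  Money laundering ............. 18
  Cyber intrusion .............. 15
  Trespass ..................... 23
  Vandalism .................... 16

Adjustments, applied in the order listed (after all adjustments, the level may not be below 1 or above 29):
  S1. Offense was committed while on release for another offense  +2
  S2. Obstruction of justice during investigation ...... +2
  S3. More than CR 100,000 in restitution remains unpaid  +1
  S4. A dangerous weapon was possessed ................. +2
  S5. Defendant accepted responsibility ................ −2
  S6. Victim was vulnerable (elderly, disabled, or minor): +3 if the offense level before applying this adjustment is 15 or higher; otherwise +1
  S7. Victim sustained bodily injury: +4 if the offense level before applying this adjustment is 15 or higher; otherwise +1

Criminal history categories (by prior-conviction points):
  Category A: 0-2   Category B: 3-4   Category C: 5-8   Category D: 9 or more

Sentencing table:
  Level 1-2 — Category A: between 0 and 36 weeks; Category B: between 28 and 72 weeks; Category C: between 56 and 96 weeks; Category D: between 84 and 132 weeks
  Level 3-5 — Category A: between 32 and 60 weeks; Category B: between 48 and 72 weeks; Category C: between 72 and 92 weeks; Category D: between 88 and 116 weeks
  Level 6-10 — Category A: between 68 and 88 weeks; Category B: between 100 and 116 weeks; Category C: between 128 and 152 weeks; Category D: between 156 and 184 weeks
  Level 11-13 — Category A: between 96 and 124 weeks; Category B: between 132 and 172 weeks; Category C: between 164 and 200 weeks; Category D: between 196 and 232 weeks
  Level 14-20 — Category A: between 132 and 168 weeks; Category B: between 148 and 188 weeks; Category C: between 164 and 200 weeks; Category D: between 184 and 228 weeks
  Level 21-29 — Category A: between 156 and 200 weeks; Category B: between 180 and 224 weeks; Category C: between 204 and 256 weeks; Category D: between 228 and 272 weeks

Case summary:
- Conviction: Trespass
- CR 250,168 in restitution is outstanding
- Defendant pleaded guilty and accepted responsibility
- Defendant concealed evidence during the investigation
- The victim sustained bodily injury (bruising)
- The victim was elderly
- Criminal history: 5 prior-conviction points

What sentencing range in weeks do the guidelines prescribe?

Base offense level for trespass: 23.
S1 does not apply.
S2 applies: 23 + 2 = 25.
S3 applies: 25 + 1 = 26.
S5 applies: 26 − 2 = 24.
S6 applies (level before this adjustment is 24 ≥ 15, so +3): 24 + 3 = 27.
S7 applies (level before this adjustment is 27 ≥ 15, so +4): 27 + 4 = 31.
Level 31 exceeds the maximum of 29; capped at 29.
Final offense level: 29.
Criminal history: 5 prior points → Category C (5-8).
Level 29 falls in the 21-29 band.
Grid: Level 21-29 × Category C = 204-256 weeks.

204-256 weeks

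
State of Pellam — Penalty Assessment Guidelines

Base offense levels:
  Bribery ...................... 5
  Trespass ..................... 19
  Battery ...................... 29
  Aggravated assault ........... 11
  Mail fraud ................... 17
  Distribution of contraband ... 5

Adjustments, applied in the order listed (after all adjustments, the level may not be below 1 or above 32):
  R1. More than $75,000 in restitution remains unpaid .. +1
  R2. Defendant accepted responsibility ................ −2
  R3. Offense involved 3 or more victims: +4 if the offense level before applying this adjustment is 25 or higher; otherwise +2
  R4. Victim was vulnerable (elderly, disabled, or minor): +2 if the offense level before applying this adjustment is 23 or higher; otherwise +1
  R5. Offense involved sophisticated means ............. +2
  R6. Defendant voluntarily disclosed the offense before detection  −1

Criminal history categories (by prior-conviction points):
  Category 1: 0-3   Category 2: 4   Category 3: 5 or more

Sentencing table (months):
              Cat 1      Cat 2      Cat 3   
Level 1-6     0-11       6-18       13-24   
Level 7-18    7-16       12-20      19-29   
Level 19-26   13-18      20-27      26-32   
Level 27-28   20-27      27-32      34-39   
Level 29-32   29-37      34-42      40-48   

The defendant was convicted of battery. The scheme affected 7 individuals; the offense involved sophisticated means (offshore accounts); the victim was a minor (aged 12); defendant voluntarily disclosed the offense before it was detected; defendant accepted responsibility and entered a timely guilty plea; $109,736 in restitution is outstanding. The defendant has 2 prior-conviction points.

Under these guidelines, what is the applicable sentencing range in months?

29-37 months

Base offense level for battery: 29.
R1 applies: 29 + 1 = 30.
R2 applies: 30 − 2 = 28.
R3 applies (level before this adjustment is 28 ≥ 25, so +4): 28 + 4 = 32.
R4 applies (level before this adjustment is 32 ≥ 23, so +2): 32 + 2 = 34.
R5 applies: 34 + 2 = 36.
R6 applies: 36 − 1 = 35.
Level 35 exceeds the maximum of 32; capped at 32.
Final offense level: 32.
Criminal history: 2 prior points → Category 1 (0-3).
Level 32 falls in the 29-32 band.
Grid: Level 29-32 × Category 1 = 29-37 months.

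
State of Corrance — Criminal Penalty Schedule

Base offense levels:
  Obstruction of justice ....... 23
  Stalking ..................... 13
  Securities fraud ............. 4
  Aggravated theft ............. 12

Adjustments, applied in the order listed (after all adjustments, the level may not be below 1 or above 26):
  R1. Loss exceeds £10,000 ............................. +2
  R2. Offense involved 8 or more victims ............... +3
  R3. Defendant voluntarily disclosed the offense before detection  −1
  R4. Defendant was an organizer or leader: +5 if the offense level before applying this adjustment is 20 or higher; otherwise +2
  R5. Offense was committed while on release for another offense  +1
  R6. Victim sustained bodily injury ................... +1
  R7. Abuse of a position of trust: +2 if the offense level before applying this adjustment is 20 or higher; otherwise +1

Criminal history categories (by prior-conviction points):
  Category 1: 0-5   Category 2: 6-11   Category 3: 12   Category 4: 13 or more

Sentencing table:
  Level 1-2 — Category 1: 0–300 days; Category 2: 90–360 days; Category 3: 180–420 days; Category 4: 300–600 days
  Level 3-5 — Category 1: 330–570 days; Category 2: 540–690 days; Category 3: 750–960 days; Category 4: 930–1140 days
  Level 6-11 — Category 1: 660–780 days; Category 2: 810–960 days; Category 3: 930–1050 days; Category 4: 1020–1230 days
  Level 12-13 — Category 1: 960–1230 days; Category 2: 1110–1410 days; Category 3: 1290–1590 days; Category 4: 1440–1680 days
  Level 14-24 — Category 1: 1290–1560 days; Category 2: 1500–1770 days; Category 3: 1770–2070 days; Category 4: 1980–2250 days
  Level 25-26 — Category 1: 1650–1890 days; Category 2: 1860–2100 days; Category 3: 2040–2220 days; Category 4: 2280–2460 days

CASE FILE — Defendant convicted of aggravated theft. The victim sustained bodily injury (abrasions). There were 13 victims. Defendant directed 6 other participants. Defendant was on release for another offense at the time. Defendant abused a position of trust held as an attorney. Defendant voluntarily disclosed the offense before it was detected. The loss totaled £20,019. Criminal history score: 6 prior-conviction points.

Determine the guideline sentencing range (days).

1500-1770 days

Base offense level for aggravated theft: 12.
R1 applies: 12 + 2 = 14.
R2 applies: 14 + 3 = 17.
R3 applies: 17 − 1 = 16.
R4 applies (level before this adjustment is 16 < 20, so +2): 16 + 2 = 18.
R5 applies: 18 + 1 = 19.
R6 applies: 19 + 1 = 20.
R7 applies (level before this adjustment is 20 ≥ 20, so +2): 20 + 2 = 22.
Final offense level: 22.
Criminal history: 6 prior points → Category 2 (6-11).
Level 22 falls in the 14-24 band.
Grid: Level 14-24 × Category 2 = 1500-1770 days.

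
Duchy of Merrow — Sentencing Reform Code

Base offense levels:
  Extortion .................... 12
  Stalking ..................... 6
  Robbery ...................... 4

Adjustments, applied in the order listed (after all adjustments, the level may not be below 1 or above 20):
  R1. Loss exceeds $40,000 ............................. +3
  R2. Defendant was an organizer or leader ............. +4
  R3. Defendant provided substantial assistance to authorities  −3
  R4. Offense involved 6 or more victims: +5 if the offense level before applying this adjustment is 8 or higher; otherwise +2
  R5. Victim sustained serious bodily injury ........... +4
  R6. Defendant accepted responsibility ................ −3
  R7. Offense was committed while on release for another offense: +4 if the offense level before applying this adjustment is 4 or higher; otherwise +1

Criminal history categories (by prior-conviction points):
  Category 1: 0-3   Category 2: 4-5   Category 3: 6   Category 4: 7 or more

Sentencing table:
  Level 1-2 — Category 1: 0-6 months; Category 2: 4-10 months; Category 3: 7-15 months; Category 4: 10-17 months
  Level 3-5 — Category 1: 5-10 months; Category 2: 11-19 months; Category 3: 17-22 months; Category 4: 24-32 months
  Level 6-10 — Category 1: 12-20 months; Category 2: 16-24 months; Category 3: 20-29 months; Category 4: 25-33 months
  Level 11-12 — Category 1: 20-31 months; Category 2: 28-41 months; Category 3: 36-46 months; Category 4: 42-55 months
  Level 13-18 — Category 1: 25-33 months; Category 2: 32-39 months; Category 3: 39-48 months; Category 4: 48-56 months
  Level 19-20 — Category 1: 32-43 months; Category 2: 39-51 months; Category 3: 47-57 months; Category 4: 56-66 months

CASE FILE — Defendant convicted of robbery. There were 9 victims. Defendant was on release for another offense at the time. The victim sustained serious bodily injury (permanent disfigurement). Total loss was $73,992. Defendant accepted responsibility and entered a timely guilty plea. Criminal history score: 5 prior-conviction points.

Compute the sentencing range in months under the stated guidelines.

Base offense level for robbery: 4.
R1 applies: 4 + 3 = 7.
R3 does not apply.
R4 applies (level before this adjustment is 7 < 8, so +2): 7 + 2 = 9.
R5 applies: 9 + 4 = 13.
R6 applies: 13 − 3 = 10.
R7 applies (level before this adjustment is 10 ≥ 4, so +4): 10 + 4 = 14.
Final offense level: 14.
Criminal history: 5 prior points → Category 2 (4-5).
Level 14 falls in the 13-18 band.
Grid: Level 13-18 × Category 2 = 32-39 months.

32-39 months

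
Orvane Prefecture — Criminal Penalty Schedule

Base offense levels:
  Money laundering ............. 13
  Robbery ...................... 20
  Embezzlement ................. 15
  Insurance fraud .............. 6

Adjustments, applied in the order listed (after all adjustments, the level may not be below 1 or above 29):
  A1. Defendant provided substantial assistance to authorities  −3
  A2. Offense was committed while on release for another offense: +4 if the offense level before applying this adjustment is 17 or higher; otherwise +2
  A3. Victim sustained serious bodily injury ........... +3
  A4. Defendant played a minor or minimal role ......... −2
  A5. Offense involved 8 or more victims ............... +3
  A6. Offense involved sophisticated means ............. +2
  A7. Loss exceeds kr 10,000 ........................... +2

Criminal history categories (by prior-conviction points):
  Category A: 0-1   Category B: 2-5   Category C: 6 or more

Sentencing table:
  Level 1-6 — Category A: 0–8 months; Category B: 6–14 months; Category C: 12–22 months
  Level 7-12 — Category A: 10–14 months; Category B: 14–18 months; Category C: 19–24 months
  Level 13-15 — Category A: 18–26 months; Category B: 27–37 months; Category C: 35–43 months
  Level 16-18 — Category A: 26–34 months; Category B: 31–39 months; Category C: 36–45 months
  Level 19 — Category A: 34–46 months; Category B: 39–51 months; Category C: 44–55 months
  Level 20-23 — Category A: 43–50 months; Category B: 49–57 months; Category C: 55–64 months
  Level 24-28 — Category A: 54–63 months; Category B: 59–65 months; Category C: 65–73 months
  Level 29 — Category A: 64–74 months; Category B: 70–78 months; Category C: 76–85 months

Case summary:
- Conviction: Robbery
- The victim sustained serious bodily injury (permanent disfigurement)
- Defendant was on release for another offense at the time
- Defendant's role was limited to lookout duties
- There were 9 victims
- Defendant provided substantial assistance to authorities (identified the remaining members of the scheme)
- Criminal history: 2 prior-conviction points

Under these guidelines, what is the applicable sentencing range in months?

Base offense level for robbery: 20.
A1 applies: 20 − 3 = 17.
A2 applies (level before this adjustment is 17 ≥ 17, so +4): 17 + 4 = 21.
A3 applies: 21 + 3 = 24.
A4 applies: 24 − 2 = 22.
A5 applies: 22 + 3 = 25.
A7 does not apply.
Final offense level: 25.
Criminal history: 2 prior points → Category B (2-5).
Level 25 falls in the 24-28 band.
Grid: Level 24-28 × Category B = 59-65 months.

59-65 months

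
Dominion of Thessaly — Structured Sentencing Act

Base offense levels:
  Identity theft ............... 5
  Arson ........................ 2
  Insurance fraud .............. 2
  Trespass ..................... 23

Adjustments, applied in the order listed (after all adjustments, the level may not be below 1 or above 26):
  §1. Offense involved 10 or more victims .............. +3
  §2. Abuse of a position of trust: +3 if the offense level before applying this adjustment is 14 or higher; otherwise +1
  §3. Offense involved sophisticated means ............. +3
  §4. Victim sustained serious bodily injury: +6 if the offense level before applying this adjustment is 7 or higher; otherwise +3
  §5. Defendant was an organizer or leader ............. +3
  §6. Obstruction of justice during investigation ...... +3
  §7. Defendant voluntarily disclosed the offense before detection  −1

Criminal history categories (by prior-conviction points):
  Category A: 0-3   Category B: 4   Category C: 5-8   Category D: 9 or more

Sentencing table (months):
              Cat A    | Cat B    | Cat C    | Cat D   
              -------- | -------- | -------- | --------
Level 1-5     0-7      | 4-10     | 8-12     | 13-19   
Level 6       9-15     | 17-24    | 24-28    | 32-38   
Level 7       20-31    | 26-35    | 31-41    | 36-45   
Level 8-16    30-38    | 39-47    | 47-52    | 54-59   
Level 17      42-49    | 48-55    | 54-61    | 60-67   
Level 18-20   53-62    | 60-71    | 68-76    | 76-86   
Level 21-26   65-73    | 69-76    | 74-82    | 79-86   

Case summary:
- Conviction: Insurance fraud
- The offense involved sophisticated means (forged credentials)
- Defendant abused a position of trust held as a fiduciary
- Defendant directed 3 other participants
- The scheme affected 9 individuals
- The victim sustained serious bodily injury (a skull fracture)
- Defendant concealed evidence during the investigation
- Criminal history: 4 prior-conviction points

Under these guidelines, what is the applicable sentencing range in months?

Base offense level for insurance fraud: 2.
§1 does not apply.
§2 applies (level before this adjustment is 2 < 14, so +1): 2 + 1 = 3.
§3 applies: 3 + 3 = 6.
§4 applies (level before this adjustment is 6 < 7, so +3): 6 + 3 = 9.
§5 applies: 9 + 3 = 12.
§6 applies: 12 + 3 = 15.
§7 does not apply.
Final offense level: 15.
Criminal history: 4 prior points → Category B (4).
Level 15 falls in the 8-16 band.
Grid: Level 8-16 × Category B = 39-47 months.

39-47 months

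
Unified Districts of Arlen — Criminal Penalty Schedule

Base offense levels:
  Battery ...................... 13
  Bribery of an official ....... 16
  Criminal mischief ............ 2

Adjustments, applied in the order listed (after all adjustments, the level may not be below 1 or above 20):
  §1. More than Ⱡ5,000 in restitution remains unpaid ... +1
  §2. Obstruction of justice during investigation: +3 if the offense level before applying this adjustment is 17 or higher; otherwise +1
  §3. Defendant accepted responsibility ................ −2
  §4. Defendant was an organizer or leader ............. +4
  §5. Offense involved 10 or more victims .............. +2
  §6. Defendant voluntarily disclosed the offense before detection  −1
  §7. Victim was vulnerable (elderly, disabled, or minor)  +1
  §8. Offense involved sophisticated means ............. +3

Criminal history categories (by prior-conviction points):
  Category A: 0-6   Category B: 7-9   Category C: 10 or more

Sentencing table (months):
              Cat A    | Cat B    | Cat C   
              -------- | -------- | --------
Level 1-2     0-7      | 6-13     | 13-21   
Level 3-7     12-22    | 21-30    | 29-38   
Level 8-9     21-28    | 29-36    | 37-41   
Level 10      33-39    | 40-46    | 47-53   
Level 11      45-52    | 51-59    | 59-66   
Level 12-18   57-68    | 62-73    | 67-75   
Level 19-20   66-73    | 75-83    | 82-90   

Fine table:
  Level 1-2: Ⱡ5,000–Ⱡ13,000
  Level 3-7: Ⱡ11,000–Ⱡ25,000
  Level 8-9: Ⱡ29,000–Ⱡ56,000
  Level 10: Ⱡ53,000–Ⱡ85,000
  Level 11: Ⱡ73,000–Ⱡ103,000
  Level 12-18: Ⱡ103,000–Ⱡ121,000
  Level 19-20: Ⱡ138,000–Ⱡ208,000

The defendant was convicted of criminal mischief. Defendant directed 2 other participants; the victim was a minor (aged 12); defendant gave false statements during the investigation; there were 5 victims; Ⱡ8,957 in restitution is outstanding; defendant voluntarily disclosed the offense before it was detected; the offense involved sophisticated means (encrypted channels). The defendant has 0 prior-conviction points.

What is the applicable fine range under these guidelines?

Ⱡ73,000–Ⱡ103,000

Base offense level for criminal mischief: 2.
§1 applies: 2 + 1 = 3.
§2 applies (level before this adjustment is 3 < 17, so +1): 3 + 1 = 4.
§4 applies: 4 + 4 = 8.
§5 does not apply.
§6 applies: 8 − 1 = 7.
§7 applies: 7 + 1 = 8.
§8 applies: 8 + 3 = 11.
Final offense level: 11.
Level 11 falls in the 11 band.
Fine table: Level 11 → Ⱡ73,000–Ⱡ103,000.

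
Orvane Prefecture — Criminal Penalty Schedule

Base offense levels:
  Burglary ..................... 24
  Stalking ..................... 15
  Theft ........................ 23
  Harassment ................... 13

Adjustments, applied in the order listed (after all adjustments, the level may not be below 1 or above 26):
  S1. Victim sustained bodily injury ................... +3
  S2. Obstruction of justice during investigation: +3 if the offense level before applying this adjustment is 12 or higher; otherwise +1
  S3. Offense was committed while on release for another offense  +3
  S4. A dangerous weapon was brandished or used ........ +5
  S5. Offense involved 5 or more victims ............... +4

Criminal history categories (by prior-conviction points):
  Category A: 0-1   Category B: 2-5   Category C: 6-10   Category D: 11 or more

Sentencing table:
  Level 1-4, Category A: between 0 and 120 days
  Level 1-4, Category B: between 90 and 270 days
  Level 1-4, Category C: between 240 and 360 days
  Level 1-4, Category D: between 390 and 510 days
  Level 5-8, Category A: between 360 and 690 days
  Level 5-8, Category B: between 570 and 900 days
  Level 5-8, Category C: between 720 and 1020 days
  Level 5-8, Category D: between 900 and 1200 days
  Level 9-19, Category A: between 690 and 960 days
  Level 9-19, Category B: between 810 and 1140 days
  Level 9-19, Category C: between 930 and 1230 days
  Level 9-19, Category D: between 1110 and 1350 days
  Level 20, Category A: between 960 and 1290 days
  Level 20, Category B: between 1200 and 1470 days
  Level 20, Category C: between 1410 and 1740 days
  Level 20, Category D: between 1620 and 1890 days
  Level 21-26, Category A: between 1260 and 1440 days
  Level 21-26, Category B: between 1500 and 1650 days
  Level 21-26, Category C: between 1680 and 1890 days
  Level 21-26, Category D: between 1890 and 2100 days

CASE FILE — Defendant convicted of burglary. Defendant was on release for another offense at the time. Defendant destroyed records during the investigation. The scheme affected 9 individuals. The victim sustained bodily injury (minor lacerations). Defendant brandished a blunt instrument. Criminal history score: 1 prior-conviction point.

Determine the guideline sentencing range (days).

1260-1440 days

Base offense level for burglary: 24.
S1 applies: 24 + 3 = 27.
S2 applies (level before this adjustment is 27 ≥ 12, so +3): 27 + 3 = 30.
S3 applies: 30 + 3 = 33.
S4 applies: 33 + 5 = 38.
S5 applies: 38 + 4 = 42.
Level 42 exceeds the maximum of 26; capped at 26.
Final offense level: 26.
Criminal history: 1 prior point → Category A (0-1).
Level 26 falls in the 21-26 band.
Grid: Level 21-26 × Category A = 1260-1440 days.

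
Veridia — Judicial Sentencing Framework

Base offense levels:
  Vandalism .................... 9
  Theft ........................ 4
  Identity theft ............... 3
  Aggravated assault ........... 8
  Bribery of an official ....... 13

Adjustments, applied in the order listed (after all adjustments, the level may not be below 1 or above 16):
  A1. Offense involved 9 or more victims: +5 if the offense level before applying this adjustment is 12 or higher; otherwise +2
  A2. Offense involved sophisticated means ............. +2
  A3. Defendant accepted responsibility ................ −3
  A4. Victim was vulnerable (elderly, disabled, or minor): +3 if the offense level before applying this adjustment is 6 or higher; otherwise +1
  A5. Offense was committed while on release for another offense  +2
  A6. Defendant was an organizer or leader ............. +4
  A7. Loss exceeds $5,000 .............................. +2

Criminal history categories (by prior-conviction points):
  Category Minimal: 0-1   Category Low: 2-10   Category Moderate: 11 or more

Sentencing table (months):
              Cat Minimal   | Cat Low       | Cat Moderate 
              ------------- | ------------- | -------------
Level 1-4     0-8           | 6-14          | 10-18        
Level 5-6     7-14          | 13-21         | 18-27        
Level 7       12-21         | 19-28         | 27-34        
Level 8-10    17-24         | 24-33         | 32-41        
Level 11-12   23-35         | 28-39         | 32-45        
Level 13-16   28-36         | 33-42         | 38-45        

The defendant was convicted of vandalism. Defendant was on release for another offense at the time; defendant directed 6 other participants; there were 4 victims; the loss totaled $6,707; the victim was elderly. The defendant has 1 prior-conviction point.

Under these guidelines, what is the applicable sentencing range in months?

28-36 months

Base offense level for vandalism: 9.
A1 does not apply.
A3 does not apply.
A4 applies (level before this adjustment is 9 ≥ 6, so +3): 9 + 3 = 12.
A5 applies: 12 + 2 = 14.
A6 applies: 14 + 4 = 18.
A7 applies: 18 + 2 = 20.
Level 20 exceeds the maximum of 16; capped at 16.
Final offense level: 16.
Criminal history: 1 prior point → Category Minimal (0-1).
Level 16 falls in the 13-16 band.
Grid: Level 13-16 × Category Minimal = 28-36 months.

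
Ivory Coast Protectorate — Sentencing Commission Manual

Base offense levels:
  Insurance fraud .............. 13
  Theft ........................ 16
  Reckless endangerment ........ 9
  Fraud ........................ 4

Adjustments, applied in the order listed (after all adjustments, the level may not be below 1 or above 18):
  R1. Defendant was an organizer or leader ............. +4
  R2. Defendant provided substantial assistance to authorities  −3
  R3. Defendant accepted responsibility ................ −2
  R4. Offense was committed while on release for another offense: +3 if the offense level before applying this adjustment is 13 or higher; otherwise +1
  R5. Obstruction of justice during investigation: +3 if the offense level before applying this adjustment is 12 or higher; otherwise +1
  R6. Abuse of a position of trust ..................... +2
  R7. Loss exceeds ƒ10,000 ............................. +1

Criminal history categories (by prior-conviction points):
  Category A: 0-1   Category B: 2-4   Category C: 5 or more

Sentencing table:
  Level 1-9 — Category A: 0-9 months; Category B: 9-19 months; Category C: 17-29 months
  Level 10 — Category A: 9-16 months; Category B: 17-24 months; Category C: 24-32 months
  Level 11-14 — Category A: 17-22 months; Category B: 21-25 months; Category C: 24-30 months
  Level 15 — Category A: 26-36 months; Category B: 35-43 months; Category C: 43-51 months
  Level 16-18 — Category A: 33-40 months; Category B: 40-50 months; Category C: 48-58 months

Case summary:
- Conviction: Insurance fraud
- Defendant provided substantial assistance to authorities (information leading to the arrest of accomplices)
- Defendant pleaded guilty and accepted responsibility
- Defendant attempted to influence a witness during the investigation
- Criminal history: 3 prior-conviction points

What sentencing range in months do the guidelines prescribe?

Base offense level for insurance fraud: 13.
R1 does not apply.
R2 applies: 13 − 3 = 10.
R3 applies: 10 − 2 = 8.
R4 does not apply.
R5 applies (level before this adjustment is 8 < 12, so +1): 8 + 1 = 9.
Final offense level: 9.
Criminal history: 3 prior points → Category B (2-4).
Level 9 falls in the 1-9 band.
Grid: Level 1-9 × Category B = 9-19 months.

9-19 months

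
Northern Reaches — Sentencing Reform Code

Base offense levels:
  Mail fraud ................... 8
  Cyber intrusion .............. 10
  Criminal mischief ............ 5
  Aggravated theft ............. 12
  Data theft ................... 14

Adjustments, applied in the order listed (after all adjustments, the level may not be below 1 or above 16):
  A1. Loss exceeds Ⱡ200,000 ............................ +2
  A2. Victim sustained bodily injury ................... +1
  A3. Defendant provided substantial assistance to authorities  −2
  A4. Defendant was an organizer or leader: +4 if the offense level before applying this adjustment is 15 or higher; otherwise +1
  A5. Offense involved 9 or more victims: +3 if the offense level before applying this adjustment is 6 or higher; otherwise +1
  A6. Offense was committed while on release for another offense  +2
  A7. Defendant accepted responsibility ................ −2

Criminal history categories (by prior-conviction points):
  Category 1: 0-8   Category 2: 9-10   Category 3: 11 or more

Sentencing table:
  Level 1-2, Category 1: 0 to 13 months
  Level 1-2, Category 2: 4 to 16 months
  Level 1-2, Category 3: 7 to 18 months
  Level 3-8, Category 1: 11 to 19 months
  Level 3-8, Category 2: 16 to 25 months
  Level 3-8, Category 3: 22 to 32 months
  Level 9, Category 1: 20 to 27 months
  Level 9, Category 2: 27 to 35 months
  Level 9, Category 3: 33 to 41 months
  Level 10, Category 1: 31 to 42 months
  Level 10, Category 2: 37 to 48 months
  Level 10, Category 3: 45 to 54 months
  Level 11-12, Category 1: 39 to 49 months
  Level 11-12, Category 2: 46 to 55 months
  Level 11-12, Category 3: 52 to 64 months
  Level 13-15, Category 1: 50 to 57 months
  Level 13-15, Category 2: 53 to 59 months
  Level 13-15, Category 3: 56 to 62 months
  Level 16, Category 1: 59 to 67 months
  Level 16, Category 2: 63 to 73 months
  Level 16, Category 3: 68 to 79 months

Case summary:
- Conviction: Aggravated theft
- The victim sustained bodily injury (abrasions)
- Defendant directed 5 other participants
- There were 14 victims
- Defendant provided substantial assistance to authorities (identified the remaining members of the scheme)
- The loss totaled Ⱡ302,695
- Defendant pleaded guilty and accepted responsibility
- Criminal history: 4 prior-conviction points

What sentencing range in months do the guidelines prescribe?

50-57 months

Base offense level for aggravated theft: 12.
A1 applies: 12 + 2 = 14.
A2 applies: 14 + 1 = 15.
A3 applies: 15 − 2 = 13.
A4 applies (level before this adjustment is 13 < 15, so +1): 13 + 1 = 14.
A5 applies (level before this adjustment is 14 ≥ 6, so +3): 14 + 3 = 17.
A7 applies: 17 − 2 = 15.
Final offense level: 15.
Criminal history: 4 prior points → Category 1 (0-8).
Level 15 falls in the 13-15 band.
Grid: Level 13-15 × Category 1 = 50-57 months.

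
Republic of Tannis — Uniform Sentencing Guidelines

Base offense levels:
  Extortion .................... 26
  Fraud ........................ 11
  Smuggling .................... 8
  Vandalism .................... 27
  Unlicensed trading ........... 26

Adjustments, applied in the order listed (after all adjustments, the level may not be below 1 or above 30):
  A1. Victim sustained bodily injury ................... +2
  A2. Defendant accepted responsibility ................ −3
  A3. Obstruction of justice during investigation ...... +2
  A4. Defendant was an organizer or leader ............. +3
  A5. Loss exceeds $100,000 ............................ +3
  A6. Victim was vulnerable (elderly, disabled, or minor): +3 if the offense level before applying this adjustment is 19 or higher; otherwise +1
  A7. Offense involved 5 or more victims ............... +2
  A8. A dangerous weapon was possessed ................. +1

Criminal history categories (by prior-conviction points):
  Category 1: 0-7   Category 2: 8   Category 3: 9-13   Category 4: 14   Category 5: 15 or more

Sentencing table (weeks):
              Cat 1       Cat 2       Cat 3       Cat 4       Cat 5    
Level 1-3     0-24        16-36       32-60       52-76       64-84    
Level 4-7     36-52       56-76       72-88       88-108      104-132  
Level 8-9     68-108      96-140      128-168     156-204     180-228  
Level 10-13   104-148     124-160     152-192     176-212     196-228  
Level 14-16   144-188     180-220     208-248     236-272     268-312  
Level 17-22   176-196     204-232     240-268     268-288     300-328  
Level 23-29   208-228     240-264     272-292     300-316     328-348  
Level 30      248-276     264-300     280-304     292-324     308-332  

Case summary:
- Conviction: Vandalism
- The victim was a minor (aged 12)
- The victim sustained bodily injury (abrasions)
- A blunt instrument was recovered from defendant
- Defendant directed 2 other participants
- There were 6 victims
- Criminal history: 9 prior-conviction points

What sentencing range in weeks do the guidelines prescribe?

280-304 weeks

Base offense level for vandalism: 27.
A1 applies: 27 + 2 = 29.
A4 applies: 29 + 3 = 32.
A5 does not apply.
A6 applies (level before this adjustment is 32 ≥ 19, so +3): 32 + 3 = 35.
A7 applies: 35 + 2 = 37.
A8 applies: 37 + 1 = 38.
Level 38 exceeds the maximum of 30; capped at 30.
Final offense level: 30.
Criminal history: 9 prior points → Category 3 (9-13).
Level 30 falls in the 30 band.
Grid: Level 30 × Category 3 = 280-304 weeks.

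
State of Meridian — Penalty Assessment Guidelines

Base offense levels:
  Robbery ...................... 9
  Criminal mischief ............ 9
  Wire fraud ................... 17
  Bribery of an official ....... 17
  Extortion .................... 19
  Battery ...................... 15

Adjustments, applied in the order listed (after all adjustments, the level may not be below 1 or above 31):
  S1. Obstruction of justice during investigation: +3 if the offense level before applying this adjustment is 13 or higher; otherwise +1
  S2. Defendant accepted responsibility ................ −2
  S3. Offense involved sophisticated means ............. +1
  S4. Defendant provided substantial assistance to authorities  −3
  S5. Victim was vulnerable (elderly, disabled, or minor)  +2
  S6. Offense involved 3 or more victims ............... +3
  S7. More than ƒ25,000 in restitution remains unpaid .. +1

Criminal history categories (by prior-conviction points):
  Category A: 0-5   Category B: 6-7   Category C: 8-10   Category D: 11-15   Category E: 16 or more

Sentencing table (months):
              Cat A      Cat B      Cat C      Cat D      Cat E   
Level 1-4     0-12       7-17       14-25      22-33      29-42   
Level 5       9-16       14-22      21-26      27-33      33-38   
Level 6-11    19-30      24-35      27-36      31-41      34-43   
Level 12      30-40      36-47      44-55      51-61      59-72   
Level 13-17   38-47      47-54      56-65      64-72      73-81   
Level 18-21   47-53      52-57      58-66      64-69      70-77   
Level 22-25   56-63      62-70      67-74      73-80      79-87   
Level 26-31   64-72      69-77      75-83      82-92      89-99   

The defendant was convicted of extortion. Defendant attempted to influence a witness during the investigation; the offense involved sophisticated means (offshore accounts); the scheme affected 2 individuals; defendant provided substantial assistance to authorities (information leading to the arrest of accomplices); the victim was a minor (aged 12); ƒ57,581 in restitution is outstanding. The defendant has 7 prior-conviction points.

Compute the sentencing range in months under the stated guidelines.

62-70 months

Base offense level for extortion: 19.
S1 applies (level before this adjustment is 19 ≥ 13, so +3): 19 + 3 = 22.
S2 does not apply.
S3 applies: 22 + 1 = 23.
S4 applies: 23 − 3 = 20.
S5 applies: 20 + 2 = 22.
S6 does not apply.
S7 applies: 22 + 1 = 23.
Final offense level: 23.
Criminal history: 7 prior points → Category B (6-7).
Level 23 falls in the 22-25 band.
Grid: Level 22-25 × Category B = 62-70 months.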